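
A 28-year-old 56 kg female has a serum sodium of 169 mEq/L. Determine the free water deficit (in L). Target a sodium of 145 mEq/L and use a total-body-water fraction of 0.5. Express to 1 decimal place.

4.6 L

TBW = 0.5 · 56 = 28 L
Free water deficit = TBW · (Na/145 − 1)
= 28 · (169/145 − 1)
= 28 · 0.1655
= 4.63 L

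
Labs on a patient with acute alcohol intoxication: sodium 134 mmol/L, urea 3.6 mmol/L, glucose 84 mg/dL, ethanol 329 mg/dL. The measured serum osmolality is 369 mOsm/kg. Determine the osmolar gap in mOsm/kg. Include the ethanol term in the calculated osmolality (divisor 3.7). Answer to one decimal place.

3.8 mOsm/kg

Calculated osmolality = 2·Na + glucose/18 + urea + ethanol/3.7
= 2·134 + 84/18 + 3.6 + 329/3.7
= 268 + 4.67 + 3.60 + 88.92
= 365.19 mOsm/kg ≈ 365.2 mOsm/kg
Osmolar gap = measured − calculated = 369 − 365.2 = 3.8 mOsm/kg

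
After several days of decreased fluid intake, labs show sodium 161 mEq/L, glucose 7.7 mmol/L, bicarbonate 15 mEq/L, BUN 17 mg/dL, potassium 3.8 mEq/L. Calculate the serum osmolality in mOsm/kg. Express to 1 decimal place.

335.8 mOsm/kg

Calculated osmolality = 2·Na + glucose + BUN/2.8
= 2·161 + 7.7 + 17/2.8
= 322 + 7.70 + 6.07
= 335.77 mOsm/kg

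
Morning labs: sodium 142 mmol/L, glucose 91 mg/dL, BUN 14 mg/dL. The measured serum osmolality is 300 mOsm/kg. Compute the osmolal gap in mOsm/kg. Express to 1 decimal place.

Calculated osmolality = 2·Na + glucose/18 + BUN/2.8
= 2·142 + 91/18 + 14/2.8
= 284 + 5.06 + 5
= 294.06 mOsm/kg ≈ 294.1 mOsm/kg
Osmolar gap = measured − calculated = 300 − 294.1 = 5.9 mOsm/kg

5.9 mOsm/kg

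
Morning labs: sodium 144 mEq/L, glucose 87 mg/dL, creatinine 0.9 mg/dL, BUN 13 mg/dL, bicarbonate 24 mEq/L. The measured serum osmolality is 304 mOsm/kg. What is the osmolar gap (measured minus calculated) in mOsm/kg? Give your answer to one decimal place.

Calculated osmolality = 2·Na + glucose/18 + BUN/2.8
= 2·144 + 87/18 + 13/2.8
= 288 + 4.83 + 4.64
= 297.47 mOsm/kg ≈ 297.5 mOsm/kg
Osmolar gap = measured − calculated = 304 − 297.5 = 6.5 mOsm/kg

6.5 mOsm/kg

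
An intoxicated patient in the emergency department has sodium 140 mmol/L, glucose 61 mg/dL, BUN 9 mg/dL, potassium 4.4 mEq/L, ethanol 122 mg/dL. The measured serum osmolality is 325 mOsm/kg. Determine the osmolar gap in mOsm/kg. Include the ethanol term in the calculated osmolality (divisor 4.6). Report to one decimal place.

11.9 mOsm/kg

Calculated osmolality = 2·Na + glucose/18 + BUN/2.8 + ethanol/4.6
= 2·140 + 61/18 + 9/2.8 + 122/4.6
= 280 + 3.39 + 3.21 + 26.52
= 313.12 mOsm/kg ≈ 313.1 mOsm/kg
Osmolar gap = measured − calculated = 325 − 313.1 = 11.9 mOsm/kg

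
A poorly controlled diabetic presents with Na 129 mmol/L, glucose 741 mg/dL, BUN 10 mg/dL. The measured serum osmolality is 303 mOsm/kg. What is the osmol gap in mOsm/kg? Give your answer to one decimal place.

0.3 mOsm/kg

Calculated osmolality = 2·Na + glucose/18 + BUN/2.8
= 2·129 + 741/18 + 10/2.8
= 258 + 41.17 + 3.57
= 302.74 mOsm/kg ≈ 302.7 mOsm/kg
Osmolar gap = measured − calculated = 303 − 302.7 = 0.3 mOsm/kg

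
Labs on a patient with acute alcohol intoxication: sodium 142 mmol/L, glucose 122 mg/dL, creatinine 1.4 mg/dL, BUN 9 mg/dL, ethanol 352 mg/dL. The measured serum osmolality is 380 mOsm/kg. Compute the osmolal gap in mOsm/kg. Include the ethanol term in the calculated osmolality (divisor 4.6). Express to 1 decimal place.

9.5 mOsm/kg

Calculated osmolality = 2·Na + glucose/18 + BUN/2.8 + ethanol/4.6
= 2·142 + 122/18 + 9/2.8 + 352/4.6
= 284 + 6.78 + 3.21 + 76.52
= 370.51 mOsm/kg ≈ 370.5 mOsm/kg
Osmolar gap = measured − calculated = 380 − 370.5 = 9.5 mOsm/kg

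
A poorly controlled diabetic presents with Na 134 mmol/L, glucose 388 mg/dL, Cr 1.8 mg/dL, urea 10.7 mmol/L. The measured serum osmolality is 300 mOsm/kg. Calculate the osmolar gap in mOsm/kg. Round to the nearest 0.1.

Calculated osmolality = 2·Na + glucose/18 + urea
= 2·134 + 388/18 + 10.7
= 268 + 21.56 + 10.70
= 300.26 mOsm/kg ≈ 300.3 mOsm/kg
Osmolar gap = measured − calculated = 300 − 300.3 = -0.3 mOsm/kg

-0.3 mOsm/kg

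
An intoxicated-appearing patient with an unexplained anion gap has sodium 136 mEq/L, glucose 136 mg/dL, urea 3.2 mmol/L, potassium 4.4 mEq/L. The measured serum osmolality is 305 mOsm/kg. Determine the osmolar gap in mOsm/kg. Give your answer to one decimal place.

22.2 mOsm/kg

Calculated osmolality = 2·Na + glucose/18 + urea
= 2·136 + 136/18 + 3.2
= 272 + 7.56 + 3.20
= 282.76 mOsm/kg ≈ 282.8 mOsm/kg
Osmolar gap = measured − calculated = 305 − 282.8 = 22.2 mOsm/kg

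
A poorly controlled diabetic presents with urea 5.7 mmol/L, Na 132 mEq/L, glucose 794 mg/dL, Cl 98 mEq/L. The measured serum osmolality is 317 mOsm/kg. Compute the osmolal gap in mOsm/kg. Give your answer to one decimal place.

3.2 mOsm/kg

Calculated osmolality = 2·Na + glucose/18 + urea
= 2·132 + 794/18 + 5.7
= 264 + 44.11 + 5.70
= 313.81 mOsm/kg ≈ 313.8 mOsm/kg
Osmolar gap = measured − calculated = 317 − 313.8 = 3.2 mOsm/kg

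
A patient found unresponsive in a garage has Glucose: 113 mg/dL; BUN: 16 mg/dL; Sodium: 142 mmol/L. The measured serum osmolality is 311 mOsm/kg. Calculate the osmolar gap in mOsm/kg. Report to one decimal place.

15.0 mOsm/kg

Calculated osmolality = 2·Na + glucose/18 + BUN/2.8
= 2·142 + 113/18 + 16/2.8
= 284 + 6.28 + 5.71
= 295.99 mOsm/kg ≈ 296.0 mOsm/kg
Osmolar gap = measured − calculated = 311 − 296.0 = 15.0 mOsm/kg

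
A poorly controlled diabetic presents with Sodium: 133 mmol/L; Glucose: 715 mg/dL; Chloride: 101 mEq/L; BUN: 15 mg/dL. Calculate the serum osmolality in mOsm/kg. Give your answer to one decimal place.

Calculated osmolality = 2·Na + glucose/18 + BUN/2.8
= 2·133 + 715/18 + 15/2.8
= 266 + 39.72 + 5.36
= 311.08 mOsm/kg

311.1 mOsm/kg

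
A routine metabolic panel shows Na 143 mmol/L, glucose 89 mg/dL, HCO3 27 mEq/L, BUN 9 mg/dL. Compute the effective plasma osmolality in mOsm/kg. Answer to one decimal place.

Effective osmolality excludes urea (freely permeant across cell membranes):
2·Na + glucose/18
= 2·143 + 89/18
= 286 + 4.94
= 290.94 mOsm/kg

290.9 mOsm/kg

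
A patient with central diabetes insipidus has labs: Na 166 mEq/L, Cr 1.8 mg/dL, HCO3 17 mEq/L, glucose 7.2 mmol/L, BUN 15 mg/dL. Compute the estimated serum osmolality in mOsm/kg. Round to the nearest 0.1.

Calculated osmolality = 2·Na + glucose + BUN/2.8
= 2·166 + 7.2 + 15/2.8
= 332 + 7.20 + 5.36
= 344.56 mOsm/kg

344.6 mOsm/kg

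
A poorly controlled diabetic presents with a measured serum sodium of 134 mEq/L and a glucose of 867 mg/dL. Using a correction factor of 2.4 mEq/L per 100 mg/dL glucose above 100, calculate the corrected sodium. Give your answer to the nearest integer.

Corrected Na = measured Na + 2.4 · (glucose − 100)/100
= 134 + 2.4 · (867 − 100)/100
= 134 + 18.4
= 152.4 mEq/L

152 mEq/L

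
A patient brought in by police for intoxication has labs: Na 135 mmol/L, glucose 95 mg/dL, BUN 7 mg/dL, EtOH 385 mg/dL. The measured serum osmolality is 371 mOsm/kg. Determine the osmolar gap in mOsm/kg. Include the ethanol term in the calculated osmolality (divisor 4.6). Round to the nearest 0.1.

9.5 mOsm/kg

Calculated osmolality = 2·Na + glucose/18 + BUN/2.8 + ethanol/4.6
= 2·135 + 95/18 + 7/2.8 + 385/4.6
= 270 + 5.28 + 2.50 + 83.70
= 361.48 mOsm/kg ≈ 361.5 mOsm/kg
Osmolar gap = measured − calculated = 371 − 361.5 = 9.5 mOsm/kg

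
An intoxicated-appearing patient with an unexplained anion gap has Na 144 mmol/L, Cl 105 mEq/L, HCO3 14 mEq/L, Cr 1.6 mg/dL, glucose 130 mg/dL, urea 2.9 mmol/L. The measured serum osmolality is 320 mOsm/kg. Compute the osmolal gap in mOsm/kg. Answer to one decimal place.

21.9 mOsm/kg

Calculated osmolality = 2·Na + glucose/18 + urea
= 2·144 + 130/18 + 2.9
= 288 + 7.22 + 2.90
= 298.12 mOsm/kg ≈ 298.1 mOsm/kg
Osmolar gap = measured − calculated = 320 − 298.1 = 21.9 mOsm/kg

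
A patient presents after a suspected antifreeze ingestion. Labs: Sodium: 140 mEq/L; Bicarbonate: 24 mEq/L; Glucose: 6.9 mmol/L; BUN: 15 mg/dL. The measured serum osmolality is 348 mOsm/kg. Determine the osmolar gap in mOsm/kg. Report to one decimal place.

55.7 mOsm/kg

Calculated osmolality = 2·Na + glucose + BUN/2.8
= 2·140 + 6.9 + 15/2.8
= 280 + 6.90 + 5.36
= 292.26 mOsm/kg ≈ 292.3 mOsm/kg
Osmolar gap = measured − calculated = 348 − 292.3 = 55.7 mOsm/kg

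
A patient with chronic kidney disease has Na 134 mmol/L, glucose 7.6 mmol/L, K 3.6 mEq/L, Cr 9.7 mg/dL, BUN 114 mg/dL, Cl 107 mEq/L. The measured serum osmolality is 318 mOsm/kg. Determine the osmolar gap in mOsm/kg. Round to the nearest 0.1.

Calculated osmolality = 2·Na + glucose + BUN/2.8
= 2·134 + 7.6 + 114/2.8
= 268 + 7.60 + 40.71
= 316.31 mOsm/kg ≈ 316.3 mOsm/kg
Osmolar gap = measured − calculated = 318 − 316.3 = 1.7 mOsm/kg

1.7 mOsm/kg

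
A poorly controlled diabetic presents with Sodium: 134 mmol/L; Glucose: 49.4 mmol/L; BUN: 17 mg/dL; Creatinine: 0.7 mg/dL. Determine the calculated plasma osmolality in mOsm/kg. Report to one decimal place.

Calculated osmolality = 2·Na + glucose + BUN/2.8
= 2·134 + 49.4 + 17/2.8
= 268 + 49.40 + 6.07
= 323.47 mOsm/kg

323.5 mOsm/kg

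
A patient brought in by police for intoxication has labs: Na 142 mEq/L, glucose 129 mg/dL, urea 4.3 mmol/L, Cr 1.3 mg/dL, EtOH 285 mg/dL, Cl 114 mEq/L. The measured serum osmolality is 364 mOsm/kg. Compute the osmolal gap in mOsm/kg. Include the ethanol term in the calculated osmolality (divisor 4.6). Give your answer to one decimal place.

Calculated osmolality = 2·Na + glucose/18 + urea + ethanol/4.6
= 2·142 + 129/18 + 4.3 + 285/4.6
= 284 + 7.17 + 4.30 + 61.96
= 357.43 mOsm/kg ≈ 357.4 mOsm/kg
Osmolar gap = measured − calculated = 364 − 357.4 = 6.6 mOsm/kg

6.6 mOsm/kg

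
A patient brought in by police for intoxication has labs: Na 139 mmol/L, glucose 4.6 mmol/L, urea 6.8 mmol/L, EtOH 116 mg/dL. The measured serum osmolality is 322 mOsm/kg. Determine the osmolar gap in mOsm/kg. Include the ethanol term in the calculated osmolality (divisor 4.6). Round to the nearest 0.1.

7.4 mOsm/kg

Calculated osmolality = 2·Na + glucose + urea + ethanol/4.6
= 2·139 + 4.6 + 6.8 + 116/4.6
= 278 + 4.60 + 6.80 + 25.22
= 314.62 mOsm/kg ≈ 314.6 mOsm/kg
Osmolar gap = measured − calculated = 322 − 314.6 = 7.4 mOsm/kg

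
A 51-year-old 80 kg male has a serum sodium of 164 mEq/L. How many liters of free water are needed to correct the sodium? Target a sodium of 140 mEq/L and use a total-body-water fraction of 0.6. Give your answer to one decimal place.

8.2 L

TBW = 0.6 · 80 = 48 L
Free water deficit = TBW · (Na/140 − 1)
= 48 · (164/140 − 1)
= 48 · 0.1714
= 8.23 L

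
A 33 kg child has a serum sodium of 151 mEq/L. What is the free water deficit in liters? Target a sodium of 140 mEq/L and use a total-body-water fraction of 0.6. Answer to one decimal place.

1.6 L

TBW = 0.6 · 33 = 19.8 L
Free water deficit = TBW · (Na/140 − 1)
= 19.8 · (151/140 − 1)
= 19.8 · 0.0786
= 1.56 L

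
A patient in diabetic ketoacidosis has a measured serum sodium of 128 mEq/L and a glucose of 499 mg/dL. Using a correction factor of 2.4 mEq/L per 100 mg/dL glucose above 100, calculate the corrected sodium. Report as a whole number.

138 mEq/L

Corrected Na = measured Na + 2.4 · (glucose − 100)/100
= 128 + 2.4 · (499 − 100)/100
= 128 + 9.6
= 137.6 mEq/L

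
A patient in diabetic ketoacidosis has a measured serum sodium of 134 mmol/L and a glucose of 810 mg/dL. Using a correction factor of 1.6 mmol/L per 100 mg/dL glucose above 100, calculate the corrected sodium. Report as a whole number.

Corrected Na = measured Na + 1.6 · (glucose − 100)/100
= 134 + 1.6 · (810 − 100)/100
= 134 + 11.4
= 145.4 mmol/L

145 mmol/L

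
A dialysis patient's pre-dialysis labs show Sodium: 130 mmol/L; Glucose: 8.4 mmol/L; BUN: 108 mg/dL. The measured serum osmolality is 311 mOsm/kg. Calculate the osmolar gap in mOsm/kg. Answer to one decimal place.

4.0 mOsm/kg

Calculated osmolality = 2·Na + glucose + BUN/2.8
= 2·130 + 8.4 + 108/2.8
= 260 + 8.40 + 38.57
= 306.97 mOsm/kg ≈ 307.0 mOsm/kg
Osmolar gap = measured − calculated = 311 − 307.0 = 4.0 mOsm/kg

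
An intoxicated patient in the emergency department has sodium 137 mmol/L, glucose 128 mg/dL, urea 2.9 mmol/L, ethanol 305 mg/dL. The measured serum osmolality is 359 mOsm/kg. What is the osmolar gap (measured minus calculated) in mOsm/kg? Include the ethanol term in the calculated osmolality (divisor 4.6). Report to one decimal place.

8.7 mOsm/kg

Calculated osmolality = 2·Na + glucose/18 + urea + ethanol/4.6
= 2·137 + 128/18 + 2.9 + 305/4.6
= 274 + 7.11 + 2.90 + 66.30
= 350.31 mOsm/kg ≈ 350.3 mOsm/kg
Osmolar gap = measured − calculated = 359 − 350.3 = 8.7 mOsm/kg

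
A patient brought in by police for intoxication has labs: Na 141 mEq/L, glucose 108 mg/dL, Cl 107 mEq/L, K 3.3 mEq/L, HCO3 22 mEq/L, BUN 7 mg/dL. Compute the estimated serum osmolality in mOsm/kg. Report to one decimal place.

290.5 mOsm/kg

Calculated osmolality = 2·Na + glucose/18 + BUN/2.8
= 2·141 + 108/18 + 7/2.8
= 282 + 6 + 2.50
= 290.5 mOsm/kg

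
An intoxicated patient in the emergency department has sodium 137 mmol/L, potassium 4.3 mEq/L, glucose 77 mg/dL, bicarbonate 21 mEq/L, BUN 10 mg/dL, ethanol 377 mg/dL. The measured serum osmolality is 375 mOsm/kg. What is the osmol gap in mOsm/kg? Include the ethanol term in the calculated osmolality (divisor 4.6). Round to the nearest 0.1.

Calculated osmolality = 2·Na + glucose/18 + BUN/2.8 + ethanol/4.6
= 2·137 + 77/18 + 10/2.8 + 377/4.6
= 274 + 4.28 + 3.57 + 81.96
= 363.81 mOsm/kg ≈ 363.8 mOsm/kg
Osmolar gap = measured − calculated = 375 − 363.8 = 11.2 mOsm/kg

11.2 mOsm/kg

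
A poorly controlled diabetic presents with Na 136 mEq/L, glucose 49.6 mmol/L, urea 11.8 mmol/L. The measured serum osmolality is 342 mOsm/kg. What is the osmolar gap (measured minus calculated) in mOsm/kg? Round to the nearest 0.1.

8.6 mOsm/kg

Calculated osmolality = 2·Na + glucose + urea
= 2·136 + 49.6 + 11.8
= 272 + 49.60 + 11.80
= 333.4 mOsm/kg ≈ 333.4 mOsm/kg
Osmolar gap = measured − calculated = 342 − 333.4 = 8.6 mOsm/kg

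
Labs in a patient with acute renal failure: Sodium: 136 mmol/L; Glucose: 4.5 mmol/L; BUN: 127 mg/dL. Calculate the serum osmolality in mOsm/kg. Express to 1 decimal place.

321.9 mOsm/kg

Calculated osmolality = 2·Na + glucose + BUN/2.8
= 2·136 + 4.5 + 127/2.8
= 272 + 4.50 + 45.36
= 321.86 mOsm/kg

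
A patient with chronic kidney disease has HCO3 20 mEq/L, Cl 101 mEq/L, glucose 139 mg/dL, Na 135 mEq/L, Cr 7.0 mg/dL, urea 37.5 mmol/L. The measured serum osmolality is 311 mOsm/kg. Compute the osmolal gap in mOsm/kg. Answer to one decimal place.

Calculated osmolality = 2·Na + glucose/18 + urea
= 2·135 + 139/18 + 37.5
= 270 + 7.72 + 37.50
= 315.22 mOsm/kg ≈ 315.2 mOsm/kg
Osmolar gap = measured − calculated = 311 − 315.2 = -4.2 mOsm/kg

-4.2 mOsm/kg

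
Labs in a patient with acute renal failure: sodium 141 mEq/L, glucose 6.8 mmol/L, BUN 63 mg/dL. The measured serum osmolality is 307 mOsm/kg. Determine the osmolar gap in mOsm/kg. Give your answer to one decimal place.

-4.3 mOsm/kg

Calculated osmolality = 2·Na + glucose + BUN/2.8
= 2·141 + 6.8 + 63/2.8
= 282 + 6.80 + 22.50
= 311.3 mOsm/kg ≈ 311.3 mOsm/kg
Osmolar gap = measured − calculated = 307 − 311.3 = -4.3 mOsm/kg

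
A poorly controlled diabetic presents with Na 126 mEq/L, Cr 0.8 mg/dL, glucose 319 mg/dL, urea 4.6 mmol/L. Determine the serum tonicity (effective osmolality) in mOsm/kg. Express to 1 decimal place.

269.7 mOsm/kg

Effective osmolality excludes urea (freely permeant across cell membranes):
2·Na + glucose/18
= 2·126 + 319/18
= 252 + 17.72
= 269.72 mOsm/kg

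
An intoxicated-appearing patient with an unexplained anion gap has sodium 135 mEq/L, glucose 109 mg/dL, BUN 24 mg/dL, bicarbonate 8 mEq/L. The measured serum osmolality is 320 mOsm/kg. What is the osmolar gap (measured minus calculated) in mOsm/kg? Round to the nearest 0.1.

35.4 mOsm/kg

Calculated osmolality = 2·Na + glucose/18 + BUN/2.8
= 2·135 + 109/18 + 24/2.8
= 270 + 6.06 + 8.57
= 284.63 mOsm/kg ≈ 284.6 mOsm/kg
Osmolar gap = measured − calculated = 320 − 284.6 = 35.4 mOsm/kg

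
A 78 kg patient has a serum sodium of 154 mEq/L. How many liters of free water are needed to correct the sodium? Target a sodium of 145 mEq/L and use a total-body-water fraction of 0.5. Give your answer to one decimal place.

TBW = 0.5 · 78 = 39 L
Free water deficit = TBW · (Na/145 − 1)
= 39 · (154/145 − 1)
= 39 · 0.0621
= 2.42 L

2.4 L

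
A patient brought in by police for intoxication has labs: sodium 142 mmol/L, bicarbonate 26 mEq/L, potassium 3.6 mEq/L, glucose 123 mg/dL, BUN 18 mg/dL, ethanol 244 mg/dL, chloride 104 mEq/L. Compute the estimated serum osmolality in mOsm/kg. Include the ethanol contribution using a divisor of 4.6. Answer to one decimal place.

Calculated osmolality = 2·Na + glucose/18 + BUN/2.8 + ethanol/4.6
= 2·142 + 123/18 + 18/2.8 + 244/4.6
= 284 + 6.83 + 6.43 + 53.04
= 350.3 mOsm/kg

350.3 mOsm/kg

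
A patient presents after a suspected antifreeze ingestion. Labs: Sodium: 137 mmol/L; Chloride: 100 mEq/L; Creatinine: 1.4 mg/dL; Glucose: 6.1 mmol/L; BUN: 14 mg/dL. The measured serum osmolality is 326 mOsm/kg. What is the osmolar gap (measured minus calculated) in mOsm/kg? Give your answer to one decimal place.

40.9 mOsm/kg

Calculated osmolality = 2·Na + glucose + BUN/2.8
= 2·137 + 6.1 + 14/2.8
= 274 + 6.10 + 5
= 285.1 mOsm/kg ≈ 285.1 mOsm/kg
Osmolar gap = measured − calculated = 326 − 285.1 = 40.9 mOsm/kg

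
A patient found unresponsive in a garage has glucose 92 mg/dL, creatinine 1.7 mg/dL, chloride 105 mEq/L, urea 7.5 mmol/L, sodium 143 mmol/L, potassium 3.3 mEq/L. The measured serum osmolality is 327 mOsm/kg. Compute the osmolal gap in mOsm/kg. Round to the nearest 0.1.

28.4 mOsm/kg

Calculated osmolality = 2·Na + glucose/18 + urea
= 2·143 + 92/18 + 7.5
= 286 + 5.11 + 7.50
= 298.61 mOsm/kg ≈ 298.6 mOsm/kg
Osmolar gap = measured − calculated = 327 − 298.6 = 28.4 mOsm/kg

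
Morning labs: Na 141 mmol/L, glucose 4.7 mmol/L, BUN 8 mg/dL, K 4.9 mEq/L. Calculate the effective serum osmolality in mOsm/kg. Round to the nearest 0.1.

Effective osmolality excludes urea (freely permeant across cell membranes):
2·Na + glucose
= 2·141 + 4.7
= 282 + 4.7
= 286.7 mOsm/kg

286.7 mOsm/kg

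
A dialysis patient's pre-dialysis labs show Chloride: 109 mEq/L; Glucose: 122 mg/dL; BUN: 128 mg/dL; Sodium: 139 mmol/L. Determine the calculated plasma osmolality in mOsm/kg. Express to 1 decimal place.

330.5 mOsm/kg

Calculated osmolality = 2·Na + glucose/18 + BUN/2.8
= 2·139 + 122/18 + 128/2.8
= 278 + 6.78 + 45.71
= 330.49 mOsm/kg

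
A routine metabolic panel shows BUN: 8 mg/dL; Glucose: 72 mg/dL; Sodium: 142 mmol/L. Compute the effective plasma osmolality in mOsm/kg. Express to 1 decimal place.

288.0 mOsm/kg

Effective osmolality excludes urea (freely permeant across cell membranes):
2·Na + glucose/18
= 2·142 + 72/18
= 284 + 4
= 288 mOsm/kg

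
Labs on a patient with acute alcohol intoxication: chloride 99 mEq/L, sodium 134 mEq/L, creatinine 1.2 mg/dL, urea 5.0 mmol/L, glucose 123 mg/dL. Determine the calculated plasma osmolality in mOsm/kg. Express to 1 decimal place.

Calculated osmolality = 2·Na + glucose/18 + urea
= 2·134 + 123/18 + 5
= 268 + 6.83 + 5
= 279.83 mOsm/kg

279.8 mOsm/kg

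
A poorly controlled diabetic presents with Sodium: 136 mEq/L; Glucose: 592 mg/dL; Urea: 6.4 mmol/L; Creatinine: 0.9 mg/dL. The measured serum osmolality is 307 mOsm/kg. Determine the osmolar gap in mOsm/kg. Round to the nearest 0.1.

Calculated osmolality = 2·Na + glucose/18 + urea
= 2·136 + 592/18 + 6.4
= 272 + 32.89 + 6.40
= 311.29 mOsm/kg ≈ 311.3 mOsm/kg
Osmolar gap = measured − calculated = 307 − 311.3 = -4.3 mOsm/kg

-4.3 mOsm/kg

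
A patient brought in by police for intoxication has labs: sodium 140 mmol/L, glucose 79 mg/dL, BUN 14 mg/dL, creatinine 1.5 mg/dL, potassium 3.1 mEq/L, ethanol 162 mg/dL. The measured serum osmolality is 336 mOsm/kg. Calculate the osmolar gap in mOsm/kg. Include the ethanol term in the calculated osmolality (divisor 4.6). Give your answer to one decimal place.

11.4 mOsm/kg

Calculated osmolality = 2·Na + glucose/18 + BUN/2.8 + ethanol/4.6
= 2·140 + 79/18 + 14/2.8 + 162/4.6
= 280 + 4.39 + 5 + 35.22
= 324.61 mOsm/kg ≈ 324.6 mOsm/kg
Osmolar gap = measured − calculated = 336 − 324.6 = 11.4 mOsm/kg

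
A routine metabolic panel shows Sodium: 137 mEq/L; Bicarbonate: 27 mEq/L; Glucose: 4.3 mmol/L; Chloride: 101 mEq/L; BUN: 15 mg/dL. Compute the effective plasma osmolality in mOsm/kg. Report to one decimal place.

278.3 mOsm/kg

Effective osmolality excludes urea (freely permeant across cell membranes):
2·Na + glucose
= 2·137 + 4.3
= 274 + 4.3
= 278.3 mOsm/kg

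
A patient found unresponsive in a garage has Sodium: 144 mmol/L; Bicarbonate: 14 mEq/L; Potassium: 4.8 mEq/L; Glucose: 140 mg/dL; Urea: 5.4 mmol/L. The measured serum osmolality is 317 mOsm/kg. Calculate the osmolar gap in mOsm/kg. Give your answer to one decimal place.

Calculated osmolality = 2·Na + glucose/18 + urea
= 2·144 + 140/18 + 5.4
= 288 + 7.78 + 5.40
= 301.18 mOsm/kg ≈ 301.2 mOsm/kg
Osmolar gap = measured − calculated = 317 − 301.2 = 15.8 mOsm/kg

15.8 mOsm/kg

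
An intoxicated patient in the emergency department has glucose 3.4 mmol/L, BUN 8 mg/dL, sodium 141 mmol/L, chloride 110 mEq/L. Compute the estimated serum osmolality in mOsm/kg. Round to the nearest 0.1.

Calculated osmolality = 2·Na + glucose + BUN/2.8
= 2·141 + 3.4 + 8/2.8
= 282 + 3.40 + 2.86
= 288.26 mOsm/kg

288.3 mOsm/kg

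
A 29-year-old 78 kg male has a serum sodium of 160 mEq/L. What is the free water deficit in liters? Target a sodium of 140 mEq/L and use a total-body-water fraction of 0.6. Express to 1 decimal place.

TBW = 0.6 · 78 = 46.8 L
Free water deficit = TBW · (Na/140 − 1)
= 46.8 · (160/140 − 1)
= 46.8 · 0.1429
= 6.69 L

6.7 L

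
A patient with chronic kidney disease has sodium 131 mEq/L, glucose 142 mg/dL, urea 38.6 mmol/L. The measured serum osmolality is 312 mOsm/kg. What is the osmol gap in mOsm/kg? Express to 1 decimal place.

3.5 mOsm/kg

Calculated osmolality = 2·Na + glucose/18 + urea
= 2·131 + 142/18 + 38.6
= 262 + 7.89 + 38.60
= 308.49 mOsm/kg ≈ 308.5 mOsm/kg
Osmolar gap = measured − calculated = 312 − 308.5 = 3.5 mOsm/kg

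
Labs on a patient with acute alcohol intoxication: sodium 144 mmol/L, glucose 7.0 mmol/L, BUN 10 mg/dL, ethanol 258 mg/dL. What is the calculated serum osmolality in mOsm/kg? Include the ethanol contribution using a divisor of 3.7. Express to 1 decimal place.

Calculated osmolality = 2·Na + glucose + BUN/2.8 + ethanol/3.7
= 2·144 + 7 + 10/2.8 + 258/3.7
= 288 + 7 + 3.57 + 69.73
= 368.3 mOsm/kg

368.3 mOsm/kg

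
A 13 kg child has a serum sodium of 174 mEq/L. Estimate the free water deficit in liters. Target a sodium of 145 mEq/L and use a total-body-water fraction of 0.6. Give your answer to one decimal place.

TBW = 0.6 · 13 = 7.8 L
Free water deficit = TBW · (Na/145 − 1)
= 7.8 · (174/145 − 1)
= 7.8 · 0.2
= 1.56 L

1.6 L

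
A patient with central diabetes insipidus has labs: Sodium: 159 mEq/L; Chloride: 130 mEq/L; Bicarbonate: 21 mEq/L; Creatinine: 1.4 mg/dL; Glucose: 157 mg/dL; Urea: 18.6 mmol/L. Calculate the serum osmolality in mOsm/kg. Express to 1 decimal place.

345.3 mOsm/kg

Calculated osmolality = 2·Na + glucose/18 + urea
= 2·159 + 157/18 + 18.6
= 318 + 8.72 + 18.60
= 345.32 mOsm/kg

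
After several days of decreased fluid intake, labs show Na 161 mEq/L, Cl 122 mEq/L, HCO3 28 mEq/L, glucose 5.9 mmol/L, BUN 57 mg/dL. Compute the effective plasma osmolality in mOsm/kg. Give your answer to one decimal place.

327.9 mOsm/kg

Effective osmolality excludes urea (freely permeant across cell membranes):
2·Na + glucose
= 2·161 + 5.9
= 322 + 5.9
= 327.9 mOsm/kg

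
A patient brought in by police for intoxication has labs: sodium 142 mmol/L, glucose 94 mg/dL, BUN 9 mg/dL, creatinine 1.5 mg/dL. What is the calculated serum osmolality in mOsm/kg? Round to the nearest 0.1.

Calculated osmolality = 2·Na + glucose/18 + BUN/2.8
= 2·142 + 94/18 + 9/2.8
= 284 + 5.22 + 3.21
= 292.43 mOsm/kg

292.4 mOsm/kg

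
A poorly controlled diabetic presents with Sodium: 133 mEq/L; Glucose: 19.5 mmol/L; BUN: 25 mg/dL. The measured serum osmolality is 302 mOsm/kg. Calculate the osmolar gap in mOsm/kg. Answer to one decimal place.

Calculated osmolality = 2·Na + glucose + BUN/2.8
= 2·133 + 19.5 + 25/2.8
= 266 + 19.50 + 8.93
= 294.43 mOsm/kg ≈ 294.4 mOsm/kg
Osmolar gap = measured − calculated = 302 − 294.4 = 7.6 mOsm/kg

7.6 mOsm/kg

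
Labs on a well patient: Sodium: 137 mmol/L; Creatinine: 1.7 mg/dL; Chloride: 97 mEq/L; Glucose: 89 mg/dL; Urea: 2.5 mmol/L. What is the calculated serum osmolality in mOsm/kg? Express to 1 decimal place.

Calculated osmolality = 2·Na + glucose/18 + urea
= 2·137 + 89/18 + 2.5
= 274 + 4.94 + 2.50
= 281.44 mOsm/kg

281.4 mOsm/kg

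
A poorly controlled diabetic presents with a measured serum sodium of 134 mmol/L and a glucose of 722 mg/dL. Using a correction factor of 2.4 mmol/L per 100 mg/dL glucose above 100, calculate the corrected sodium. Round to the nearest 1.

149 mmol/L

Corrected Na = measured Na + 2.4 · (glucose − 100)/100
= 134 + 2.4 · (722 − 100)/100
= 134 + 14.9
= 148.9 mmol/L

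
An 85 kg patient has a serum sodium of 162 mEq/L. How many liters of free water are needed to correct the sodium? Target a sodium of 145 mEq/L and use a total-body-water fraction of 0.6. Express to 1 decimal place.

TBW = 0.6 · 85 = 51 L
Free water deficit = TBW · (Na/145 − 1)
= 51 · (162/145 − 1)
= 51 · 0.1172
= 5.98 L

6.0 L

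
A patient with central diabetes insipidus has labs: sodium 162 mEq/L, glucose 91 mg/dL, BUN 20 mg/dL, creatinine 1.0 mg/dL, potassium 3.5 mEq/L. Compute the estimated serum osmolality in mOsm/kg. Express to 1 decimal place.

Calculated osmolality = 2·Na + glucose/18 + BUN/2.8
= 2·162 + 91/18 + 20/2.8
= 324 + 5.06 + 7.14
= 336.2 mOsm/kg

336.2 mOsm/kg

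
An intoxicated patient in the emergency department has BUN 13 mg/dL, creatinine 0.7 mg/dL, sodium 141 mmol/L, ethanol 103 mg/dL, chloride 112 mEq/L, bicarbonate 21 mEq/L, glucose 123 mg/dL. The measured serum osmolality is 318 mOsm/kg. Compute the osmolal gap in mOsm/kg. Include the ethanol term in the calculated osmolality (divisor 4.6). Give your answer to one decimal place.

Calculated osmolality = 2·Na + glucose/18 + BUN/2.8 + ethanol/4.6
= 2·141 + 123/18 + 13/2.8 + 103/4.6
= 282 + 6.83 + 4.64 + 22.39
= 315.86 mOsm/kg ≈ 315.9 mOsm/kg
Osmolar gap = measured − calculated = 318 − 315.9 = 2.1 mOsm/kg

2.1 mOsm/kg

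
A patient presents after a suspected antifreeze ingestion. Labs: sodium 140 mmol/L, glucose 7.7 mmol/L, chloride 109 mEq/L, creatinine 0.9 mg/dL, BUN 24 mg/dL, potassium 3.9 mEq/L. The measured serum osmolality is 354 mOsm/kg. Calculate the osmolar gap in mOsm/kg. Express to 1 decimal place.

57.7 mOsm/kg

Calculated osmolality = 2·Na + glucose + BUN/2.8
= 2·140 + 7.7 + 24/2.8
= 280 + 7.70 + 8.57
= 296.27 mOsm/kg ≈ 296.3 mOsm/kg
Osmolar gap = measured − calculated = 354 − 296.3 = 57.7 mOsm/kg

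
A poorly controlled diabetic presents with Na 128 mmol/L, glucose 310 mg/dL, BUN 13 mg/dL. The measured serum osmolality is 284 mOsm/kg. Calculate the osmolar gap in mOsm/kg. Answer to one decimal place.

6.1 mOsm/kg

Calculated osmolality = 2·Na + glucose/18 + BUN/2.8
= 2·128 + 310/18 + 13/2.8
= 256 + 17.22 + 4.64
= 277.86 mOsm/kg ≈ 277.9 mOsm/kg
Osmolar gap = measured − calculated = 284 − 277.9 = 6.1 mOsm/kg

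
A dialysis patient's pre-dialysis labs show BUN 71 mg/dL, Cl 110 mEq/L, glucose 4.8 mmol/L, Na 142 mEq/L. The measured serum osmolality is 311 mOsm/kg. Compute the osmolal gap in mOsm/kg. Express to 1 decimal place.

Calculated osmolality = 2·Na + glucose + BUN/2.8
= 2·142 + 4.8 + 71/2.8
= 284 + 4.80 + 25.36
= 314.16 mOsm/kg ≈ 314.2 mOsm/kg
Osmolar gap = measured − calculated = 311 − 314.2 = -3.2 mOsm/kg

-3.2 mOsm/kg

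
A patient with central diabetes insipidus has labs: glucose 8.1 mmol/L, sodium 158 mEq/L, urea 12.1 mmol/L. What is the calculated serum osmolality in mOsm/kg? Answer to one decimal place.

Calculated osmolality = 2·Na + glucose + urea
= 2·158 + 8.1 + 12.1
= 316 + 8.10 + 12.10
= 336.2 mOsm/kg

336.2 mOsm/kg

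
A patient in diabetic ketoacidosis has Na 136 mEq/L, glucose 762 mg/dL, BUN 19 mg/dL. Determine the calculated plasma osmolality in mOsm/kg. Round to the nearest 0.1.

321.1 mOsm/kg

Calculated osmolality = 2·Na + glucose/18 + BUN/2.8
= 2·136 + 762/18 + 19/2.8
= 272 + 42.33 + 6.79
= 321.12 mOsm/kg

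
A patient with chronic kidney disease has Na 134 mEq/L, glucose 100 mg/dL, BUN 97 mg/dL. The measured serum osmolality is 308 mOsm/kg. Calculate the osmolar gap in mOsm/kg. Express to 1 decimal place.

Calculated osmolality = 2·Na + glucose/18 + BUN/2.8
= 2·134 + 100/18 + 97/2.8
= 268 + 5.56 + 34.64
= 308.2 mOsm/kg ≈ 308.2 mOsm/kg
Osmolar gap = measured − calculated = 308 − 308.2 = -0.2 mOsm/kg

-0.2 mOsm/kg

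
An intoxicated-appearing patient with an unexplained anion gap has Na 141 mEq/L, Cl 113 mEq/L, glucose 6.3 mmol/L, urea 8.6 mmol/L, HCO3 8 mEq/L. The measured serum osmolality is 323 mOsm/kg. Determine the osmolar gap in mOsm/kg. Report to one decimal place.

Calculated osmolality = 2·Na + glucose + urea
= 2·141 + 6.3 + 8.6
= 282 + 6.30 + 8.60
= 296.9 mOsm/kg ≈ 296.9 mOsm/kg
Osmolar gap = measured − calculated = 323 − 296.9 = 26.1 mOsm/kg

26.1 mOsm/kg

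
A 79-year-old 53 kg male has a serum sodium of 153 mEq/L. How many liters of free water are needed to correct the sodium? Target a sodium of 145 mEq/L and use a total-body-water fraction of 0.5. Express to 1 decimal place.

1.5 L

TBW = 0.5 · 53 = 26.5 L
Free water deficit = TBW · (Na/145 − 1)
= 26.5 · (153/145 − 1)
= 26.5 · 0.0552
= 1.46 L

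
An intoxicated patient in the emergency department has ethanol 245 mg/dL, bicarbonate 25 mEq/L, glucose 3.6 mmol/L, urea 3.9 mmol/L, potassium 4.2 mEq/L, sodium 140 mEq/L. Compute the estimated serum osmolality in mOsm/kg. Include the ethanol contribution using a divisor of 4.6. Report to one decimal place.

Calculated osmolality = 2·Na + glucose + urea + ethanol/4.6
= 2·140 + 3.6 + 3.9 + 245/4.6
= 280 + 3.60 + 3.90 + 53.26
= 340.76 mOsm/kg

340.8 mOsm/kg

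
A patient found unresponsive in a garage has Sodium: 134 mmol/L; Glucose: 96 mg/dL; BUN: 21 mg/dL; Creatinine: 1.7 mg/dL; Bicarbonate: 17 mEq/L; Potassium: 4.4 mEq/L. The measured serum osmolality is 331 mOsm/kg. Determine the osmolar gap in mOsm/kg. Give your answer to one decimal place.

Calculated osmolality = 2·Na + glucose/18 + BUN/2.8
= 2·134 + 96/18 + 21/2.8
= 268 + 5.33 + 7.50
= 280.83 mOsm/kg ≈ 280.8 mOsm/kg
Osmolar gap = measured − calculated = 331 − 280.8 = 50.2 mOsm/kg

50.2 mOsm/kg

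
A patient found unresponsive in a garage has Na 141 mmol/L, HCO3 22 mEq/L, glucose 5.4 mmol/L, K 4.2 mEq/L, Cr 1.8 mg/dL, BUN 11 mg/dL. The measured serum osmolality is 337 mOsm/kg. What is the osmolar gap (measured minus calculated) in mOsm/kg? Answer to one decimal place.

45.7 mOsm/kg

Calculated osmolality = 2·Na + glucose + BUN/2.8
= 2·141 + 5.4 + 11/2.8
= 282 + 5.40 + 3.93
= 291.33 mOsm/kg ≈ 291.3 mOsm/kg
Osmolar gap = measured − calculated = 337 − 291.3 = 45.7 mOsm/kg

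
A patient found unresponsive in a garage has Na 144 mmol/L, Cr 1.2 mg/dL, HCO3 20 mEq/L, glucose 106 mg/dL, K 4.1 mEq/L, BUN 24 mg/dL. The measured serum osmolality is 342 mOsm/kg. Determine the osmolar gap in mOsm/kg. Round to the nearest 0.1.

39.5 mOsm/kg

Calculated osmolality = 2·Na + glucose/18 + BUN/2.8
= 2·144 + 106/18 + 24/2.8
= 288 + 5.89 + 8.57
= 302.46 mOsm/kg ≈ 302.5 mOsm/kg
Osmolar gap = measured − calculated = 342 − 302.5 = 39.5 mOsm/kg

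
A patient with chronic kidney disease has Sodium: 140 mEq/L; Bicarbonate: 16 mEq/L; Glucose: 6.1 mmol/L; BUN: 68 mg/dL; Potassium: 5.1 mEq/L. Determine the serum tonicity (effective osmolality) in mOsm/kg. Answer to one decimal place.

286.1 mOsm/kg

Effective osmolality excludes urea (freely permeant across cell membranes):
2·Na + glucose
= 2·140 + 6.1
= 280 + 6.1
= 286.1 mOsm/kg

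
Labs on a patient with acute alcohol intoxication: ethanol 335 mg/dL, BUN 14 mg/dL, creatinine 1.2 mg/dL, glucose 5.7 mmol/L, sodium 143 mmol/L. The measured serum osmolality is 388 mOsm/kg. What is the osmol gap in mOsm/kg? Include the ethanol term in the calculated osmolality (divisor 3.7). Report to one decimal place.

Calculated osmolality = 2·Na + glucose + BUN/2.8 + ethanol/3.7
= 2·143 + 5.7 + 14/2.8 + 335/3.7
= 286 + 5.70 + 5 + 90.54
= 387.24 mOsm/kg ≈ 387.2 mOsm/kg
Osmolar gap = measured − calculated = 388 − 387.2 = 0.8 mOsm/kg

0.8 mOsm/kg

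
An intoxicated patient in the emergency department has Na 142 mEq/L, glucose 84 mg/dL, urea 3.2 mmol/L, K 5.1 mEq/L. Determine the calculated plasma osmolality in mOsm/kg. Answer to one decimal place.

Calculated osmolality = 2·Na + glucose/18 + urea
= 2·142 + 84/18 + 3.2
= 284 + 4.67 + 3.20
= 291.87 mOsm/kg

291.9 mOsm/kg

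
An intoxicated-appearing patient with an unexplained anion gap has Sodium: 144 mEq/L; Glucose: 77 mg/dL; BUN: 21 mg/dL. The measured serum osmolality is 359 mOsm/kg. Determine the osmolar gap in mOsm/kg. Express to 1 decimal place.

59.2 mOsm/kg

Calculated osmolality = 2·Na + glucose/18 + BUN/2.8
= 2·144 + 77/18 + 21/2.8
= 288 + 4.28 + 7.50
= 299.78 mOsm/kg ≈ 299.8 mOsm/kg
Osmolar gap = measured − calculated = 359 − 299.8 = 59.2 mOsm/kg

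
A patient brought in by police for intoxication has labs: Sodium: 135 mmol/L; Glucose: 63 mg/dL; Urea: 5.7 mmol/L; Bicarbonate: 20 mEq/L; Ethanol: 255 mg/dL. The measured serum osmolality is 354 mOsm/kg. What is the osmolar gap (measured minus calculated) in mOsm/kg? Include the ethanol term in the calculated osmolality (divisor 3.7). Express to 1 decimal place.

5.9 mOsm/kg

Calculated osmolality = 2·Na + glucose/18 + urea + ethanol/3.7
= 2·135 + 63/18 + 5.7 + 255/3.7
= 270 + 3.50 + 5.70 + 68.92
= 348.12 mOsm/kg ≈ 348.1 mOsm/kg
Osmolar gap = measured − calculated = 354 − 348.1 = 5.9 mOsm/kg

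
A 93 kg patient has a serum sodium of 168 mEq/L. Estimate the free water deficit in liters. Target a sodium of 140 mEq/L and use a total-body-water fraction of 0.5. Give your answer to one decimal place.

TBW = 0.5 · 93 = 46.5 L
Free water deficit = TBW · (Na/140 − 1)
= 46.5 · (168/140 − 1)
= 46.5 · 0.2
= 9.3 L

9.3 L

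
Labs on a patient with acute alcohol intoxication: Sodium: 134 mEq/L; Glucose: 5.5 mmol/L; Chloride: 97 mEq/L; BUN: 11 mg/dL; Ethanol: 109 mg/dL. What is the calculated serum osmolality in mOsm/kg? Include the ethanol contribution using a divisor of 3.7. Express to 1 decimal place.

306.9 mOsm/kg

Calculated osmolality = 2·Na + glucose + BUN/2.8 + ethanol/3.7
= 2·134 + 5.5 + 11/2.8 + 109/3.7
= 268 + 5.50 + 3.93 + 29.46
= 306.89 mOsm/kg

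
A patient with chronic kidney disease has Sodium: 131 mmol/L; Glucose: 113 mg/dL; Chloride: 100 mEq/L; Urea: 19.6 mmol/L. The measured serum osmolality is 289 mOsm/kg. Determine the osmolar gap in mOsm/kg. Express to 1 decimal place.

1.1 mOsm/kg

Calculated osmolality = 2·Na + glucose/18 + urea
= 2·131 + 113/18 + 19.6
= 262 + 6.28 + 19.60
= 287.88 mOsm/kg ≈ 287.9 mOsm/kg
Osmolar gap = measured − calculated = 289 − 287.9 = 1.1 mOsm/kg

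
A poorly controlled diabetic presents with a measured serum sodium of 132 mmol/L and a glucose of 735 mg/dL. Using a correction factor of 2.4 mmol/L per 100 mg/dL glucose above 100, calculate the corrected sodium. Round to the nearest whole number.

Corrected Na = measured Na + 2.4 · (glucose − 100)/100
= 132 + 2.4 · (735 − 100)/100
= 132 + 15.2
= 147.2 mmol/L

147 mmol/L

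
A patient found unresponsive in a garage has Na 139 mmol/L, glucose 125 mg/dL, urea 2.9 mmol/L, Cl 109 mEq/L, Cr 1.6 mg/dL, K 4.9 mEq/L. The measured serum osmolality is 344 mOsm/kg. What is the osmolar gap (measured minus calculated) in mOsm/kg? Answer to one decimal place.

Calculated osmolality = 2·Na + glucose/18 + urea
= 2·139 + 125/18 + 2.9
= 278 + 6.94 + 2.90
= 287.84 mOsm/kg ≈ 287.8 mOsm/kg
Osmolar gap = measured − calculated = 344 − 287.8 = 56.2 mOsm/kg

56.2 mOsm/kg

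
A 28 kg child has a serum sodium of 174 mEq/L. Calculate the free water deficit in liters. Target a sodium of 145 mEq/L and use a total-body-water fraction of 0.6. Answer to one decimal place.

3.4 L

TBW = 0.6 · 28 = 16.8 L
Free water deficit = TBW · (Na/145 − 1)
= 16.8 · (174/145 − 1)
= 16.8 · 0.2
= 3.36 L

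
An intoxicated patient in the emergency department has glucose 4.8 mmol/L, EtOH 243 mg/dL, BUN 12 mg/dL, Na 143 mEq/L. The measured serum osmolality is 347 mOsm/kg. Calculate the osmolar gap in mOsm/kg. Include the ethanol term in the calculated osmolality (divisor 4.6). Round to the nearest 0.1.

Calculated osmolality = 2·Na + glucose + BUN/2.8 + ethanol/4.6
= 2·143 + 4.8 + 12/2.8 + 243/4.6
= 286 + 4.80 + 4.29 + 52.83
= 347.92 mOsm/kg ≈ 347.9 mOsm/kg
Osmolar gap = measured − calculated = 347 − 347.9 = -0.9 mOsm/kg

-0.9 mOsm/kg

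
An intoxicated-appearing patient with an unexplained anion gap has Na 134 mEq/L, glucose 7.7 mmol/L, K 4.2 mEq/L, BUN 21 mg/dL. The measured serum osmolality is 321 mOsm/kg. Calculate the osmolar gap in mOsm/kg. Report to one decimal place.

37.8 mOsm/kg

Calculated osmolality = 2·Na + glucose + BUN/2.8
= 2·134 + 7.7 + 21/2.8
= 268 + 7.70 + 7.50
= 283.2 mOsm/kg ≈ 283.2 mOsm/kg
Osmolar gap = measured − calculated = 321 − 283.2 = 37.8 mOsm/kg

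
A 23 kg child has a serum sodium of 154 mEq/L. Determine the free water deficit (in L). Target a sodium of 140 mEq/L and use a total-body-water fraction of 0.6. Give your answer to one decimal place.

1.4 L

TBW = 0.6 · 23 = 13.8 L
Free water deficit = TBW · (Na/140 − 1)
= 13.8 · (154/140 − 1)
= 13.8 · 0.1
= 1.38 L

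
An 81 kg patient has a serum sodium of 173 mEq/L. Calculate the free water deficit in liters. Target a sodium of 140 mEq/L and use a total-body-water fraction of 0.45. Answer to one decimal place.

8.6 L

TBW = 0.45 · 81 = 36.45 L
Free water deficit = TBW · (Na/140 − 1)
= 36.45 · (173/140 − 1)
= 36.45 · 0.2357
= 8.59 L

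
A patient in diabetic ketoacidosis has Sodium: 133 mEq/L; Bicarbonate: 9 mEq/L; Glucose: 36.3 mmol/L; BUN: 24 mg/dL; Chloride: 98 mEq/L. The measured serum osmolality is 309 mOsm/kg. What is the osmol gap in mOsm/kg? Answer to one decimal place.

Calculated osmolality = 2·Na + glucose + BUN/2.8
= 2·133 + 36.3 + 24/2.8
= 266 + 36.30 + 8.57
= 310.87 mOsm/kg ≈ 310.9 mOsm/kg
Osmolar gap = measured − calculated = 309 − 310.9 = -1.9 mOsm/kg

-1.9 mOsm/kg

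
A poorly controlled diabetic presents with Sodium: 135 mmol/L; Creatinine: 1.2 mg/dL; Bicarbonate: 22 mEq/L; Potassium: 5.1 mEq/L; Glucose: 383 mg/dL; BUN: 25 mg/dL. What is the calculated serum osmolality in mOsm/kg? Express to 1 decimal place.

300.2 mOsm/kg

Calculated osmolality = 2·Na + glucose/18 + BUN/2.8
= 2·135 + 383/18 + 25/2.8
= 270 + 21.28 + 8.93
= 300.21 mOsm/kg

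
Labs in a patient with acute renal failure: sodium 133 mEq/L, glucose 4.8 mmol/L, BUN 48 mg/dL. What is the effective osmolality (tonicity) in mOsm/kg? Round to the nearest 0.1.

Effective osmolality excludes urea (freely permeant across cell membranes):
2·Na + glucose
= 2·133 + 4.8
= 266 + 4.8
= 270.8 mOsm/kg

270.8 mOsm/kg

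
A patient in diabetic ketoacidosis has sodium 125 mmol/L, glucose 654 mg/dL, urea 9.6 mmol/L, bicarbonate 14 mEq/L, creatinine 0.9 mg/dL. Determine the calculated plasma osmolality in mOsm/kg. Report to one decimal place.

Calculated osmolality = 2·Na + glucose/18 + urea
= 2·125 + 654/18 + 9.6
= 250 + 36.33 + 9.60
= 295.93 mOsm/kg

295.9 mOsm/kg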